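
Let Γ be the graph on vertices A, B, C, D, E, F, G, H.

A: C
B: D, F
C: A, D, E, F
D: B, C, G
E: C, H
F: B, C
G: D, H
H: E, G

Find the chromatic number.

The cycle H-E-C-D-G-H has odd length 5, so it cannot be 2-colored; at least 3 colors are needed.
3 colors suffice: color red → {B, C, G}; color blue → {A, D, E, F}; color green → {H}. Each edge has distinct colors on its endpoints.

3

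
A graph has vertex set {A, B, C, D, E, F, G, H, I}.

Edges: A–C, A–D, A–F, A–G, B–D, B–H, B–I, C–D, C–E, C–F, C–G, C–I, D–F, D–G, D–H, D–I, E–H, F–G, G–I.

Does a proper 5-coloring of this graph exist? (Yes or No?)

Yes

The chromatic number is 5. A, C, D, F, G are pairwise adjacent (a clique of size 5), so at least 5 colors are needed.
5 colors suffice: A=purple, B=green, C=blue, D=red, E=red, F=yellow, G=green, H=blue, I=yellow.
That is already a proper 5-coloring.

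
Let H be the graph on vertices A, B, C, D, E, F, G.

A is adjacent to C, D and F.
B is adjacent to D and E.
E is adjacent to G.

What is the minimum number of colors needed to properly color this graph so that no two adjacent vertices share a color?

A and F are adjacent, so at least 2 colors are needed.
2 colors suffice: color 1 → {A, B, G}; color 2 → {C, D, E, F}. No two adjacent vertices share a color.

2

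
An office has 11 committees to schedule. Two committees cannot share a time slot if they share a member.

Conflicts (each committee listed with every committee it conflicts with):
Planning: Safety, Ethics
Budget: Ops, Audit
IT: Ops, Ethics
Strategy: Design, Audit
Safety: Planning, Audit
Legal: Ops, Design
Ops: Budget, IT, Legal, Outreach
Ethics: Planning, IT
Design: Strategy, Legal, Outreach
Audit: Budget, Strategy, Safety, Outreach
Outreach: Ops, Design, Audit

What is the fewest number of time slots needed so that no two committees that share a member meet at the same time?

The cycle IT-Ethics-Planning-Safety-Audit-Budget-Ops-IT has odd length 7, so it cannot be 2-colored; at least 3 time slots are needed.
3 time slots suffice: time slot 1 → {Ops, Ethics, Design, Audit}; time slot 2 → {Budget, IT, Strategy, Safety, Legal, Outreach}; time slot 3 → {Planning}. Each listed conflict is separated.

3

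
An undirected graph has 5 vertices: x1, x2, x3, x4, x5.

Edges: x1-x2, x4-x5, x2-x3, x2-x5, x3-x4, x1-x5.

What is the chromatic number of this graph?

x1, x2, x5 are pairwise adjacent, so at least 3 colors are needed.
3 colors suffice: x1=3, x2=1, x3=2, x4=1, x5=2. Each edge has distinct colors on its endpoints.

3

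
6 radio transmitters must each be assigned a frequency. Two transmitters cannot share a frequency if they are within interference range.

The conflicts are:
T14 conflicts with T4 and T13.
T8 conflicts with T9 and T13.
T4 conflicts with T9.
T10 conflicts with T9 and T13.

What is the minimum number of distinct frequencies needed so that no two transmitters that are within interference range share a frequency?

3

The cycle T9-T8-T13-T14-T4-T9 has odd length 5, so it cannot be 2-colored; at least 3 frequencies are needed.
A valid assignment using 3 frequencies: T14=2, T8=2, T4=3, T10=2, T9=1, T13=1. No two conflicting transmitters share a frequency.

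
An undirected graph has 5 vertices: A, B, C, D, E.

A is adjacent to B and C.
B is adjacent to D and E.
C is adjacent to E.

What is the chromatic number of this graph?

B and E are adjacent, so at least 2 colors are needed.
2 colors suffice: color red → {B, C}; color blue → {A, D, E}. Every edge joins two different colors.

2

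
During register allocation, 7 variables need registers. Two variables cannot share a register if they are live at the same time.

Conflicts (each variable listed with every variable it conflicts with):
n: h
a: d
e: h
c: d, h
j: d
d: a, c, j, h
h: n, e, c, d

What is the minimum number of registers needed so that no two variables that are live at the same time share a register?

c, d, h all conflict with each other, so at least 3 registers are needed.
3 registers suffice: register 1 → {a, j, h}; register 2 → {n, e, d}; register 3 → {c}. Every pair that conflicts lands in different registers.

3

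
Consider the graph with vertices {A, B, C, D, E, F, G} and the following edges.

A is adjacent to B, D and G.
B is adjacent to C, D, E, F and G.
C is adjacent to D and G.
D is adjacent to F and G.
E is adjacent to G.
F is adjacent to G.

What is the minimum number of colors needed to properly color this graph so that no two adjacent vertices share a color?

4

A, B, D, G form a clique, so at least 4 colors are needed.
A valid assignment using 4 colors: A=yellow, B=blue, C=yellow, D=green, E=green, F=yellow, G=red. Each edge has distinct colors on its endpoints.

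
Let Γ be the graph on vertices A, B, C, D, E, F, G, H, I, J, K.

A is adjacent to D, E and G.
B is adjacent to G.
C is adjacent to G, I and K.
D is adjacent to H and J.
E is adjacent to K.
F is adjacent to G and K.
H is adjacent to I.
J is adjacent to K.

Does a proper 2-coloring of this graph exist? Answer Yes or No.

No

The cycle A-E-K-C-G-A has odd length 5, so it cannot be 2-colored; at least 3 colors are needed.
So 2 colors are not enough.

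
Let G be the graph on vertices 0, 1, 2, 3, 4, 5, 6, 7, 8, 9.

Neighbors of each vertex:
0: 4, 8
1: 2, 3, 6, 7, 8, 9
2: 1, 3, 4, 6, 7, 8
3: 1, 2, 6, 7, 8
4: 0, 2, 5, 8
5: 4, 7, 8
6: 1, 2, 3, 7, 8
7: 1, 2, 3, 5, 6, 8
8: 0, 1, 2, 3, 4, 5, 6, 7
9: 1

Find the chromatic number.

1, 2, 3, 6, 7, 8 are pairwise adjacent (a clique of size 6), so at least 6 colors are needed.
6 colors suffice: color red → {8, 9}; color blue → {0, 2, 5}; color green → {1, 4}; color yellow → {7}; color purple → {3}; color orange → {6}. No two adjacent vertices share a color.

6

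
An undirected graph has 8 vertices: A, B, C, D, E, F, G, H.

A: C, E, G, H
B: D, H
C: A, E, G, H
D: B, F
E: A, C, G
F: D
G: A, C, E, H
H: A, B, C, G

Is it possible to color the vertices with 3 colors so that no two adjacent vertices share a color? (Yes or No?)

No

A, C, G, H are pairwise adjacent (a clique of size 4), so at least 4 colors are needed.
So 3 colors are not enough.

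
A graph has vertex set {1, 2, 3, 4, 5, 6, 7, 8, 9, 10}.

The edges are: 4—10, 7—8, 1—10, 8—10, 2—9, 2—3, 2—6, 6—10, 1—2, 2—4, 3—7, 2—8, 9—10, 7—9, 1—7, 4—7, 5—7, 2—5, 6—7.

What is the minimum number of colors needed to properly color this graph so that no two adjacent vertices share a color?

2

2 and 8 are adjacent, so at least 2 colors are needed.
A valid assignment using 2 colors: 1=blue, 2=red, 3=blue, 4=blue, 5=blue, 6=blue, 7=red, 8=blue, 9=blue, 10=red. Each edge has distinct colors on its endpoints.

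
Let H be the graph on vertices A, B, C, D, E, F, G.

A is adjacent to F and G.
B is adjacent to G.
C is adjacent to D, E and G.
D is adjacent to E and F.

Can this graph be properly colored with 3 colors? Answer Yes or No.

The chromatic number is 3. C, D, E are mutually adjacent, so at least 3 colors are needed.
3 colors suffice: color red → {D, G}; color blue → {A, B, C}; color green → {E, F}.
That is already a proper 3-coloring.

Yes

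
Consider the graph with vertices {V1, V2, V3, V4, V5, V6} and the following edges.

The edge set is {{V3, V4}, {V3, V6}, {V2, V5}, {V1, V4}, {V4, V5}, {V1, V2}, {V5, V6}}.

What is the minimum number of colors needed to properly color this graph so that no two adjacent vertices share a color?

2

V2 and V5 are adjacent, so at least 2 colors are needed.
A valid assignment using 2 colors: V1=1, V2=2, V3=1, V4=2, V5=1, V6=2. Each edge has distinct colors on its endpoints.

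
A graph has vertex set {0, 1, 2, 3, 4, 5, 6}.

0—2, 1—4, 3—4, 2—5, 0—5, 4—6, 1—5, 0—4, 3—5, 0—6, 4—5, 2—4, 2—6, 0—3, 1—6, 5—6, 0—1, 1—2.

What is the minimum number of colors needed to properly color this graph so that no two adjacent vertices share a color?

6

0, 1, 2, 4, 5, 6 are mutually adjacent (a clique of size 6), so at least 6 colors are needed.
6 colors suffice: color a → {5}; color b → {0}; color c → {4}; color d → {3, 6}; color e → {2}; color f → {1}. Every edge joins two different colors.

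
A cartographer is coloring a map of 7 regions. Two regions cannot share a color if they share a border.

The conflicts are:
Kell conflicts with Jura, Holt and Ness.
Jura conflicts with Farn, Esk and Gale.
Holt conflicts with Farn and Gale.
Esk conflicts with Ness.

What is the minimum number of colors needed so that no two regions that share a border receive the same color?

Holt and Gale conflict, so at least 2 colors are needed.
2 colors suffice: color 1 → {Jura, Holt, Ness}; color 2 → {Kell, Farn, Esk, Gale}. No two conflicting regions share a color.

2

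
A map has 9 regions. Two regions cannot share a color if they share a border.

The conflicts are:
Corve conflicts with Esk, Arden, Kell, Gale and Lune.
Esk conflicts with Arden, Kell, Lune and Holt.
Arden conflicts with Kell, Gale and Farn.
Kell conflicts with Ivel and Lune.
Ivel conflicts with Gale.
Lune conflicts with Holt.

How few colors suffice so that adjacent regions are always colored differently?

Corve, Esk, Arden, Kell pairwise conflict, so at least 4 colors are needed.
4 colors suffice: color 1 → {Corve, Ivel, Holt, Farn}; color 2 → {Kell, Gale}; color 3 → {Esk}; color 4 → {Arden, Lune}. Every pair that conflicts lands in different colors.

4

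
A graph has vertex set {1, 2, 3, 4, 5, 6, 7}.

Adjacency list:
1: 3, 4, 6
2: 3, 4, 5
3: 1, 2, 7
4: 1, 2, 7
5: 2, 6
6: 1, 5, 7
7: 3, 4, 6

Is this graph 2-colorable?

The cycle 6-7-3-2-5-6 has odd length 5, so it cannot be 2-colored; at least 3 colors are needed.
So 2 colors are not enough.

No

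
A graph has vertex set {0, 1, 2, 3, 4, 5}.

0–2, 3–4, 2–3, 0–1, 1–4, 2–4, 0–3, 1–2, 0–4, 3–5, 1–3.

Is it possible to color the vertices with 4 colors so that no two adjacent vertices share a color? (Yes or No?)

No

0, 1, 2, 3, 4 are pairwise adjacent (a clique of size 5), so at least 5 colors are needed.
So 4 colors are not enough.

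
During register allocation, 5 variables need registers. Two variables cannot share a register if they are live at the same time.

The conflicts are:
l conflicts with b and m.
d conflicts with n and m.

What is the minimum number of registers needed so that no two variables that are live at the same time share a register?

d and n conflict, so at least 2 registers are needed.
2 registers suffice: register 1 → {l, d}; register 2 → {b, n, m}. Every pair that conflicts lands in different registers.

2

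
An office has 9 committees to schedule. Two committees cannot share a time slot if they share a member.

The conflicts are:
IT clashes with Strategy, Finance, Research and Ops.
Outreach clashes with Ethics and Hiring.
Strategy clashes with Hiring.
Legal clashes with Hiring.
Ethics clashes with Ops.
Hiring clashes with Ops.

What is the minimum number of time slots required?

2

Hiring and Ops conflict, so at least 2 time slots are needed.
2 time slots suffice: time slot 1 → {IT, Ethics, Hiring}; time slot 2 → {Outreach, Strategy, Finance, Research, Legal, Ops}. Each listed conflict is separated.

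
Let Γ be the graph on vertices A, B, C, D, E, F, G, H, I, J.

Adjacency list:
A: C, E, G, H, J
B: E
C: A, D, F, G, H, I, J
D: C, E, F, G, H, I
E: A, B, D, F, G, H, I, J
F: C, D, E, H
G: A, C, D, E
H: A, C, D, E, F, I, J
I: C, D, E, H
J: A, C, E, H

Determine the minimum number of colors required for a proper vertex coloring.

4

C, D, H, I are mutually adjacent (a clique of size 4), so at least 4 colors are needed.
4 colors suffice: color red → {C, E}; color blue → {B, G, H}; color green → {A, D}; color yellow → {F, I, J}. No two adjacent vertices share a color.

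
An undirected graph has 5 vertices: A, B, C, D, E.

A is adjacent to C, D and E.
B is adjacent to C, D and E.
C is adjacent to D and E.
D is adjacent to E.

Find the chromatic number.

A, C, D, E are mutually adjacent (a clique of size 4), so at least 4 colors are needed.
4 colors suffice: A=yellow, B=yellow, C=green, D=blue, E=red. Each edge has distinct colors on its endpoints.

4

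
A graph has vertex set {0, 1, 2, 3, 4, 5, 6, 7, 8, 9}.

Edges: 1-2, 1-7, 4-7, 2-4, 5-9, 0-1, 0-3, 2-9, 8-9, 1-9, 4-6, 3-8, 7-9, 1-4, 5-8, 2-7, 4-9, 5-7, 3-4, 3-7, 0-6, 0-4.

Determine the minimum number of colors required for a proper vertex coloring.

5

1, 2, 4, 7, 9 form a clique, so at least 5 colors are needed.
One proper 5-coloring: 0=b, 1=d, 2=e, 3=d, 4=a, 5=a, 6=c, 7=c, 8=c, 9=b. Every edge joins two different colors.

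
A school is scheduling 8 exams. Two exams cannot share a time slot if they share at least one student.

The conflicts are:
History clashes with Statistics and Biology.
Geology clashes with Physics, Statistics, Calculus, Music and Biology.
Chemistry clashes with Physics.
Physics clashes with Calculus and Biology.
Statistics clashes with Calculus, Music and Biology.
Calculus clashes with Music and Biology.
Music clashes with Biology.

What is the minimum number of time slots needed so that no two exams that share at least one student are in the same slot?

Geology, Statistics, Calculus, Music, Biology all conflict with each other, so at least 5 time slots are needed.
5 time slots suffice: History=2, Geology=3, Chemistry=1, Physics=4, Statistics=4, Calculus=2, Music=5, Biology=1. Every pair that conflicts lands in different time slots.

5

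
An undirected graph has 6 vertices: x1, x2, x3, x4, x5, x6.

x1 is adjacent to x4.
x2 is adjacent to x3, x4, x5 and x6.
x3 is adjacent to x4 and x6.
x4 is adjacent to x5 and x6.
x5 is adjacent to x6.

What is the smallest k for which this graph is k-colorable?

4

x2, x4, x5, x6 form a clique, so at least 4 colors are needed.
4 colors suffice: x1=B, x2=B, x3=Y, x4=R, x5=Y, x6=G. No two adjacent vertices share a color.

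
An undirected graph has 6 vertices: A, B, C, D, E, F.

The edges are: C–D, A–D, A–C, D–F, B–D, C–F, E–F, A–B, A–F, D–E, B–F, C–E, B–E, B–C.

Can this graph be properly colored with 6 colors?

The chromatic number is 5. A, B, C, D, F are mutually adjacent (a clique of size 5), so at least 5 colors are needed.
A valid assignment using 5 colors: A=purple, B=yellow, C=green, D=blue, E=purple, F=red.
Since 6 ≥ 5, a proper 6-coloring certainly exists.

Yes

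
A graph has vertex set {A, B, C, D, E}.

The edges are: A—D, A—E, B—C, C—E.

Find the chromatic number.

2

C and E are adjacent, so at least 2 colors are needed.
2 colors suffice: color red → {B, D, E}; color blue → {A, C}. Every edge joins two different colors.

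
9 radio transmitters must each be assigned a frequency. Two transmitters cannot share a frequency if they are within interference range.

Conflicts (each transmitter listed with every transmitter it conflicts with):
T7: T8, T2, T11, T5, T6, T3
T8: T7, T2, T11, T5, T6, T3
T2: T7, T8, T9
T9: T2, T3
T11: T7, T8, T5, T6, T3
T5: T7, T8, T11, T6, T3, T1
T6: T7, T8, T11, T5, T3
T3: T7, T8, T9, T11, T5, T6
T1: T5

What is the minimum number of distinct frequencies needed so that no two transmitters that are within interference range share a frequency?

T7, T8, T11, T5, T6, T3 pairwise conflict, so at least 6 frequencies are needed.
6 frequencies suffice: frequency 1 → {T2, T5}; frequency 2 → {T7, T9, T1}; frequency 3 → {T3}; frequency 4 → {T8}; frequency 5 → {T11}; frequency 6 → {T6}. Each listed conflict is separated.

6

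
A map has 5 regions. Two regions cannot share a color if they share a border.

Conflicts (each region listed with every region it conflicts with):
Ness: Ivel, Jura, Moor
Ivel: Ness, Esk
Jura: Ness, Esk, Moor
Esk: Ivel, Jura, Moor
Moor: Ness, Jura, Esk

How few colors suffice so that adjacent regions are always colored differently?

Ness, Jura, Moor all conflict with each other, so at least 3 colors are needed.
3 colors suffice: Ness=1, Ivel=2, Jura=3, Esk=1, Moor=2. No two conflicting regions share a color.

3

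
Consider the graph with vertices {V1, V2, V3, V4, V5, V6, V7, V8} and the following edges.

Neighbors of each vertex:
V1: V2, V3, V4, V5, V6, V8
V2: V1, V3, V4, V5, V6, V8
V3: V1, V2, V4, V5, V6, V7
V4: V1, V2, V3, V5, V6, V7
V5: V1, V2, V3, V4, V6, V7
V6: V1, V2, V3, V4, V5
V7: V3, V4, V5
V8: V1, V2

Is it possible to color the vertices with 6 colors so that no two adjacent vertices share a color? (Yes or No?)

The chromatic number is 6. V1, V2, V3, V4, V5, V6 form a clique, so at least 6 colors are needed.
A valid assignment using 6 colors: V1=2, V2=5, V3=3, V4=4, V5=1, V6=6, V7=2, V8=1.
That is already a proper 6-coloring.

Yes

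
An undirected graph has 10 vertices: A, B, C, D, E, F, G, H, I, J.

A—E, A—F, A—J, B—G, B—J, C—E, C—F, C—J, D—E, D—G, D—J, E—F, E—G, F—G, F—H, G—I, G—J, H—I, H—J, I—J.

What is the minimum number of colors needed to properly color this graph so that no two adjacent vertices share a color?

3

A, E, F are mutually adjacent, so at least 3 colors are needed.
3 colors suffice: color 1 → {E, J}; color 2 → {A, C, G, H}; color 3 → {B, D, F, I}. No two adjacent vertices share a color.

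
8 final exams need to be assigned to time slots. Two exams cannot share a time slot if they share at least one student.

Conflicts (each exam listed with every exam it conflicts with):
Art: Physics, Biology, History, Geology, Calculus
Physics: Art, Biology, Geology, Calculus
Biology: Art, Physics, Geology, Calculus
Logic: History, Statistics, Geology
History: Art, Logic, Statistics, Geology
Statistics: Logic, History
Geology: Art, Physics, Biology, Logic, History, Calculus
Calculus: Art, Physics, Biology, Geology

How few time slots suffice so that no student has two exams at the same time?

Art, Physics, Biology, Geology, Calculus all conflict with each other, so at least 5 time slots are needed.
5 time slots suffice: time slot 1 → {Statistics, Geology}; time slot 2 → {Art, Logic}; time slot 3 → {Biology, History}; time slot 4 → {Physics}; time slot 5 → {Calculus}. Each listed conflict is separated.

5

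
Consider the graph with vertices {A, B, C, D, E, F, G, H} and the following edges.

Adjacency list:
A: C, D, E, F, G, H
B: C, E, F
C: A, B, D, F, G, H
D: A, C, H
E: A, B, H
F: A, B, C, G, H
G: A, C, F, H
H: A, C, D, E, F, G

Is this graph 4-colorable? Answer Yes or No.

A, C, F, G, H are mutually adjacent (a clique of size 5), so at least 5 colors are needed.
So 4 colors are not enough.

No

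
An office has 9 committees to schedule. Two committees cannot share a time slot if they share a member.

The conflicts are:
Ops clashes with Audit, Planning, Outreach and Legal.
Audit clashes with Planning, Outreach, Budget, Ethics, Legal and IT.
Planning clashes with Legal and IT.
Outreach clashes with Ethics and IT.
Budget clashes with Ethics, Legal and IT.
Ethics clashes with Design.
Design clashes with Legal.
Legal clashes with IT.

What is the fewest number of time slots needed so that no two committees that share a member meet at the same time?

4

Audit, Planning, Legal, IT are mutually in conflict, so at least 4 time slots are needed.
4 time slots suffice: time slot 1 → {Audit, Design}; time slot 2 → {Outreach, Legal}; time slot 3 → {Ops, Ethics, IT}; time slot 4 → {Planning, Budget}. No two conflicting committees share a time slot.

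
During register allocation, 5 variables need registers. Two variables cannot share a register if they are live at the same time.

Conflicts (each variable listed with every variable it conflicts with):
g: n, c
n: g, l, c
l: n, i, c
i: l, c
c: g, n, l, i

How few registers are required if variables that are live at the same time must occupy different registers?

g, n, c are mutually in conflict, so at least 3 registers are needed.
3 registers suffice: g=3, n=2, l=3, i=2, c=1. No two conflicting variables share a register.

3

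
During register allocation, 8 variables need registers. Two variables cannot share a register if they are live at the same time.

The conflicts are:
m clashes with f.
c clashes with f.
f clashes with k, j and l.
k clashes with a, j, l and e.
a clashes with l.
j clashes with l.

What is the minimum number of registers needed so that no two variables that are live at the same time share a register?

4

f, k, j, l all conflict with each other, so at least 4 registers are needed.
4 registers suffice: register 1 → {f, a, e}; register 2 → {m, c, k}; register 3 → {l}; register 4 → {j}. Each listed conflict is separated.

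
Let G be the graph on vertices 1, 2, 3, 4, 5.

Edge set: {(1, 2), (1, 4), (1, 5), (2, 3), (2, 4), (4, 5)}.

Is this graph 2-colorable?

1, 2, 4 form a triangle, so at least 3 colors are needed.
So 2 colors are not enough.

No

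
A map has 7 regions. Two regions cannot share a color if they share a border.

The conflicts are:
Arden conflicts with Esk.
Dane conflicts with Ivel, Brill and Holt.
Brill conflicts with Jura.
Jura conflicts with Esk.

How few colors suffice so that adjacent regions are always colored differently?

2

Brill and Jura conflict, so at least 2 colors are needed.
2 colors suffice: color 1 → {Arden, Dane, Jura}; color 2 → {Ivel, Brill, Esk, Holt}. No two conflicting regions share a color.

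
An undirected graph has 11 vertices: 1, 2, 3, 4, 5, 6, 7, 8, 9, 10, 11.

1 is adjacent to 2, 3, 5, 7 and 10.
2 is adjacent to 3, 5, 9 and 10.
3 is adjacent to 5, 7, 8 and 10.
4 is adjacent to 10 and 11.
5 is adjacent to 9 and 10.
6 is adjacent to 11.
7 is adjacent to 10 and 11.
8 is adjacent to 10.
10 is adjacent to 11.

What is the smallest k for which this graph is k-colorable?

5

1, 2, 3, 5, 10 are mutually adjacent (a clique of size 5), so at least 5 colors are needed.
One proper 5-coloring: 1=purple, 2=green, 3=blue, 4=green, 5=yellow, 6=red, 7=green, 8=green, 9=red, 10=red, 11=blue. Each edge has distinct colors on its endpoints.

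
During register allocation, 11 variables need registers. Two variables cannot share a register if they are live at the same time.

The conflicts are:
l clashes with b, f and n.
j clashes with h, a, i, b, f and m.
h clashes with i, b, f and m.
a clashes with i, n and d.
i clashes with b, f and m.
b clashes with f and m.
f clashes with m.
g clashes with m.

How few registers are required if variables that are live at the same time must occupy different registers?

j, h, i, b, f, m all conflict with each other, so at least 6 registers are needed.
6 registers suffice: register 1 → {a, b, g}; register 2 → {l, j, d}; register 3 → {n, m}; register 4 → {i}; register 5 → {f}; register 6 → {h}. Each listed conflict is separated.

6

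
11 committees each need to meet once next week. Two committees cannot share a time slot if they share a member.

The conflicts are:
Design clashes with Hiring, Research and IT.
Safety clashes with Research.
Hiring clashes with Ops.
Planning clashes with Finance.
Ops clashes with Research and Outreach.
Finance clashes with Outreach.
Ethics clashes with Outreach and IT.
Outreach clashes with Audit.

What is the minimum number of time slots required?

2

Ethics and Outreach conflict, so at least 2 time slots are needed.
Using 2 time slots: Design=2, Safety=2, Hiring=1, Planning=1, Ops=2, Research=1, Finance=2, Ethics=2, Outreach=1, IT=1, Audit=2. Each listed conflict is separated.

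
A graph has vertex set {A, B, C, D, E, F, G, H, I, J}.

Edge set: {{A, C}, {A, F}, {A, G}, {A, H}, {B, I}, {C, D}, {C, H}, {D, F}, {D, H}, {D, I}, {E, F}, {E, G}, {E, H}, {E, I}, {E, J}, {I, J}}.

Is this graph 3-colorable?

Yes

The chromatic number is 3. E, I, J are pairwise adjacent, so at least 3 colors are needed.
3 colors suffice: color red → {A, B, D, E}; color blue → {F, G, H, I}; color green → {C, J}.
That is already a proper 3-coloring.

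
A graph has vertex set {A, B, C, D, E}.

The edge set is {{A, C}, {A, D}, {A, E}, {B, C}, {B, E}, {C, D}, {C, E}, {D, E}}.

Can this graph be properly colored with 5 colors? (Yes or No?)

Yes

The chromatic number is 4. A, C, D, E are mutually adjacent (a clique of size 4), so at least 4 colors are needed.
4 colors suffice: color 1 → {E}; color 2 → {C}; color 3 → {A, B}; color 4 → {D}.
Since 5 ≥ 4, a proper 5-coloring certainly exists.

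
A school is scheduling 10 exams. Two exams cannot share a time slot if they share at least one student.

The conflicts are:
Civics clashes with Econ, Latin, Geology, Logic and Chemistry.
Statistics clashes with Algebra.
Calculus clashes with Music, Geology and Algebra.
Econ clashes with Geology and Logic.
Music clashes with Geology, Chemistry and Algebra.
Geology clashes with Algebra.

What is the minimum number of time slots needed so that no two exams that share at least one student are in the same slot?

4

Calculus, Music, Geology, Algebra all conflict with each other, so at least 4 time slots are needed.
A valid assignment using 4 time slots: Civics=1, Statistics=2, Calculus=4, Econ=3, Latin=2, Music=3, Geology=2, Logic=2, Chemistry=2, Algebra=1. No two conflicting exams share a time slot.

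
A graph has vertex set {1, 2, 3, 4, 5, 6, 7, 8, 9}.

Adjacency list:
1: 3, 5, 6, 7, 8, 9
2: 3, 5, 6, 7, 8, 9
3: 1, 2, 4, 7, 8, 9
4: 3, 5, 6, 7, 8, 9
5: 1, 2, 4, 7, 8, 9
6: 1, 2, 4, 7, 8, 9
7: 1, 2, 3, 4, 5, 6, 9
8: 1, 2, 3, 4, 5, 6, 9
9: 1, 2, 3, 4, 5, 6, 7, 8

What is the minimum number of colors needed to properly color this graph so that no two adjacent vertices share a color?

2, 5, 7, 9 are mutually adjacent (a clique of size 4), so at least 4 colors are needed.
4 colors suffice: color a → {9}; color b → {7, 8}; color c → {1, 2, 4}; color d → {3, 5, 6}. No two adjacent vertices share a color.

4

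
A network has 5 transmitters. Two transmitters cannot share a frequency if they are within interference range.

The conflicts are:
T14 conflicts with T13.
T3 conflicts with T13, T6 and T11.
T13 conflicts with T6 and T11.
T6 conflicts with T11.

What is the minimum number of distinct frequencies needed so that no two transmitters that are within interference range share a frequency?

T3, T13, T6, T11 pairwise conflict, so at least 4 frequencies are needed.
Using 4 frequencies: T14=2, T3=4, T13=1, T6=3, T11=2. No two conflicting transmitters share a frequency.

4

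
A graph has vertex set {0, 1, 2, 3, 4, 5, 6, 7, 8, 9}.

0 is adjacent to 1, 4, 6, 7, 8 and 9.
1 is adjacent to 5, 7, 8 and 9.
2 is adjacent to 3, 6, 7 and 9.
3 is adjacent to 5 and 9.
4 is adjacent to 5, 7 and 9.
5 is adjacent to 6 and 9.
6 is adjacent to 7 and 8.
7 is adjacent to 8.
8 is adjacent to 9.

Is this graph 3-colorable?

0, 6, 7, 8 form a clique, so at least 4 colors are needed.
So 3 colors are not enough.

No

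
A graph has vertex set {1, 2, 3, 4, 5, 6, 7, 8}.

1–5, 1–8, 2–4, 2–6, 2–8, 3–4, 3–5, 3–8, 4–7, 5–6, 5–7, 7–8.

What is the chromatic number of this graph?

The cycle 6-5-7-8-2-6 has odd length 5, so it cannot be 2-colored; at least 3 colors are needed.
3 colors suffice: color a → {4, 5, 8}; color b → {1, 2, 3, 7}; color c → {6}. No two adjacent vertices share a color.

3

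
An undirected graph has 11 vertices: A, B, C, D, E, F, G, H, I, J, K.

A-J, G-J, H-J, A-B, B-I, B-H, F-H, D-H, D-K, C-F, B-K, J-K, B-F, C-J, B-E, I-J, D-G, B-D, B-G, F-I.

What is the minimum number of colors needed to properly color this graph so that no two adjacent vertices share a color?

B, F, I are pairwise adjacent, so at least 3 colors are needed.
3 colors suffice: color red → {B, J}; color blue → {A, D, E, F}; color green → {C, G, H, I, K}. No two adjacent vertices share a color.

3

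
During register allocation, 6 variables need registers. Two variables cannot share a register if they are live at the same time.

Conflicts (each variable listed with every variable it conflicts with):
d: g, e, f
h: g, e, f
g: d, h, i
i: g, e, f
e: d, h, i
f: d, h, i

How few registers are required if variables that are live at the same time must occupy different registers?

i and e conflict, so at least 2 registers are needed.
2 registers suffice: register 1 → {g, e, f}; register 2 → {d, h, i}. Every pair that conflicts lands in different registers.

2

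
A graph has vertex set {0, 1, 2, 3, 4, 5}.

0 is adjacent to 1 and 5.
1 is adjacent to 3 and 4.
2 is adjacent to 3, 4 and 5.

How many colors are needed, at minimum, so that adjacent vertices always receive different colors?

The cycle 5-2-4-1-0-5 has odd length 5, so it cannot be 2-colored; at least 3 colors are needed.
A valid assignment using 3 colors: 0=b, 1=a, 2=a, 3=b, 4=b, 5=c. Every edge joins two different colors.

3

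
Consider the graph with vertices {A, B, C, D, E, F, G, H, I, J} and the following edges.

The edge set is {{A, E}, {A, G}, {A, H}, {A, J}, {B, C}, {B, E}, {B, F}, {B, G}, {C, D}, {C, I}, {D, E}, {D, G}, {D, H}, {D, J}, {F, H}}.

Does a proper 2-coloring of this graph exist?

No

The cycle F-B-C-D-H-F has odd length 5, so it cannot be 2-colored; at least 3 colors are needed.
So 2 colors are not enough.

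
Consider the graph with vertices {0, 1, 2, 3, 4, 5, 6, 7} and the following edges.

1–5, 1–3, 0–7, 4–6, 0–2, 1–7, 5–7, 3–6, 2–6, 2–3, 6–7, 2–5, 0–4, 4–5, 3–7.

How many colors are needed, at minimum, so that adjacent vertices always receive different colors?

3

1, 5, 7 are mutually adjacent, so at least 3 colors are needed.
3 colors suffice: color a → {2, 4, 7}; color b → {0, 3, 5}; color c → {1, 6}. Each edge has distinct colors on its endpoints.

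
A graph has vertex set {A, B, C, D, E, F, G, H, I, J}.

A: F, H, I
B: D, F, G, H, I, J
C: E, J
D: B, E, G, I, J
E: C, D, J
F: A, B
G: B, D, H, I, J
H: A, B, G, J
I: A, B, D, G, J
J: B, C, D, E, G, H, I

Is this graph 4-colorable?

B, D, G, I, J are mutually adjacent (a clique of size 5), so at least 5 colors are needed.
So 4 colors are not enough.

No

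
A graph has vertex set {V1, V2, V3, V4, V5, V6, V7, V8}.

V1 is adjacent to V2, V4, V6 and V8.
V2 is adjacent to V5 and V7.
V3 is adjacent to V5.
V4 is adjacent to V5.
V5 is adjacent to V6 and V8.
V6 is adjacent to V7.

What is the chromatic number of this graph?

2

V3 and V5 are adjacent, so at least 2 colors are needed.
A valid assignment using 2 colors: V1=red, V2=blue, V3=blue, V4=blue, V5=red, V6=blue, V7=red, V8=blue. No two adjacent vertices share a color.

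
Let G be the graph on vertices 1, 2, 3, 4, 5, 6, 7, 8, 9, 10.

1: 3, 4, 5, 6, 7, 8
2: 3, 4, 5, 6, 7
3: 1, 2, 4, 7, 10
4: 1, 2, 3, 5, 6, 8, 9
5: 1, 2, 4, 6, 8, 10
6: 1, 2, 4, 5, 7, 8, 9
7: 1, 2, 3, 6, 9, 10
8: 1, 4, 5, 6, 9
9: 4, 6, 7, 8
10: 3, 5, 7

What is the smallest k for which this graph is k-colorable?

1, 4, 5, 6, 8 form a clique, so at least 5 colors are needed.
One proper 5-coloring: 1=yellow, 2=yellow, 3=red, 4=blue, 5=green, 6=red, 7=blue, 8=purple, 9=green, 10=yellow. No two adjacent vertices share a color.

5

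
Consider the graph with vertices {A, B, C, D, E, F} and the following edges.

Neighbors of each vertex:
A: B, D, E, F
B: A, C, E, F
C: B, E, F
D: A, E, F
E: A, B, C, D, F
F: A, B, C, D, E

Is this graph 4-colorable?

Yes

The chromatic number is 4. B, C, E, F form a clique, so at least 4 colors are needed.
A valid assignment using 4 colors: A=3, B=4, C=3, D=4, E=2, F=1.
That is already a proper 4-coloring.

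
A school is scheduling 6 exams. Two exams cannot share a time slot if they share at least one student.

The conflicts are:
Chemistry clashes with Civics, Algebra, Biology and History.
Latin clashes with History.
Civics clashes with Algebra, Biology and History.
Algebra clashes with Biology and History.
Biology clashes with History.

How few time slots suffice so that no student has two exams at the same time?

Chemistry, Civics, Algebra, Biology, History pairwise conflict, so at least 5 time slots are needed.
Using 5 time slots: Chemistry=5, Latin=2, Civics=2, Algebra=3, Biology=4, History=1. Every pair that conflicts lands in different time slots.

5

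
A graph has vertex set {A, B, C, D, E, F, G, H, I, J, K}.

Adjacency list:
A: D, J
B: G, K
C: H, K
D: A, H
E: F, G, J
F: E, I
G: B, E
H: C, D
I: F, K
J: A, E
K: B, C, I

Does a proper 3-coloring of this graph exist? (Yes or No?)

The chromatic number is 3. The cycle F-I-K-C-H-D-A-J-E-F has odd length 9, so it cannot be 2-colored; at least 3 colors are needed.
One proper 3-coloring: A=1, B=3, C=2, D=2, E=1, F=3, G=2, H=1, I=2, J=2, K=1.
That is already a proper 3-coloring.

Yes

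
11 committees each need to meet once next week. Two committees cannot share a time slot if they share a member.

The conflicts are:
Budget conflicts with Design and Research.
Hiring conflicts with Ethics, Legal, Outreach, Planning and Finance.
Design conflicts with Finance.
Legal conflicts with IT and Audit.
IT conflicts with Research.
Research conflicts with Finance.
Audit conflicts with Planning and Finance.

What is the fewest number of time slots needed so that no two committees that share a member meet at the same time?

The cycle Research-Finance-Audit-Legal-IT-Research has odd length 5, so it cannot be 2-colored; at least 3 time slots are needed.
Using 3 time slots: Budget=2, Hiring=1, Ethics=2, Design=1, Legal=2, IT=3, Outreach=2, Research=1, Audit=1, Planning=2, Finance=2. Every pair that conflicts lands in different time slots.

3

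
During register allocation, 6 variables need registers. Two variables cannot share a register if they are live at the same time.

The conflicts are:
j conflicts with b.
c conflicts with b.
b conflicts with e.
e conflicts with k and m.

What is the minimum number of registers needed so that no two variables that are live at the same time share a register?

2

e and m conflict, so at least 2 registers are needed.
2 registers suffice: register 1 → {b, k, m}; register 2 → {j, c, e}. No two conflicting variables share a register.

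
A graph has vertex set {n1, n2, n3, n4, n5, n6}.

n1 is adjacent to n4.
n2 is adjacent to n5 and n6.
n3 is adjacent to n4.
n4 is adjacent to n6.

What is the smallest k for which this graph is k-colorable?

2

n3 and n4 are adjacent, so at least 2 colors are needed.
One proper 2-coloring: n1=2, n2=1, n3=2, n4=1, n5=2, n6=2. Every edge joins two different colors.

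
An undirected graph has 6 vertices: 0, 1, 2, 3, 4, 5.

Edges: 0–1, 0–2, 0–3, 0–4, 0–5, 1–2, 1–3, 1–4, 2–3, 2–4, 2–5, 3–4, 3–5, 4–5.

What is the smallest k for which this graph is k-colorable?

5

0, 2, 3, 4, 5 are pairwise adjacent (a clique of size 5), so at least 5 colors are needed.
5 colors suffice: color red → {3}; color blue → {0}; color green → {2}; color yellow → {4}; color purple → {1, 5}. Every edge joins two different colors.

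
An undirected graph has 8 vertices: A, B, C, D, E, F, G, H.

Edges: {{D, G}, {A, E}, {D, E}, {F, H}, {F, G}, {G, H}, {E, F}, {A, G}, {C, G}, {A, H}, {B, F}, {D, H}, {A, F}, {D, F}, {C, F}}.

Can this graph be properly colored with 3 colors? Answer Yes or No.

A, F, G, H are mutually adjacent (a clique of size 4), so at least 4 colors are needed.
So 3 colors are not enough.

No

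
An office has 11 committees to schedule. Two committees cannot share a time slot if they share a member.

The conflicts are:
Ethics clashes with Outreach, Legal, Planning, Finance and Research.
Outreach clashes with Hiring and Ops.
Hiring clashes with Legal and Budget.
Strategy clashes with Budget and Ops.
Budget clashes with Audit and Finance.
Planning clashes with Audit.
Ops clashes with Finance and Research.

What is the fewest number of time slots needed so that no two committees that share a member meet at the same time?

The cycle Audit-Planning-Ethics-Finance-Budget-Audit has odd length 5, so it cannot be 2-colored; at least 3 time slots are needed.
3 time slots suffice: time slot 1 → {Ethics, Budget, Ops}; time slot 2 → {Outreach, Strategy, Legal, Planning, Finance, Research}; time slot 3 → {Hiring, Audit}. Every pair that conflicts lands in different time slots.

3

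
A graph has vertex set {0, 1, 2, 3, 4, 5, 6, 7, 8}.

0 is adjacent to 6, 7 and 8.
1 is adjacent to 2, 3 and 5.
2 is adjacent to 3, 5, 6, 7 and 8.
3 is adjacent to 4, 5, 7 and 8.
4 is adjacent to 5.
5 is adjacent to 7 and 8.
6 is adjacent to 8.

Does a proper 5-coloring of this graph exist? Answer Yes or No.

The chromatic number is 4. 2, 3, 5, 7 are mutually adjacent (a clique of size 4), so at least 4 colors are needed.
4 colors suffice: color a → {0, 2, 4}; color b → {5, 6}; color c → {3}; color d → {1, 7, 8}.
Since 5 ≥ 4, a proper 5-coloring certainly exists.

Yes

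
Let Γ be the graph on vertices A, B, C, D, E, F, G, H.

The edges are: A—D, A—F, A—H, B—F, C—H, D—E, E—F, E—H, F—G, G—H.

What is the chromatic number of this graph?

2

E and H are adjacent, so at least 2 colors are needed.
A valid assignment using 2 colors: A=2, B=2, C=2, D=1, E=2, F=1, G=2, H=1. Every edge joins two different colors.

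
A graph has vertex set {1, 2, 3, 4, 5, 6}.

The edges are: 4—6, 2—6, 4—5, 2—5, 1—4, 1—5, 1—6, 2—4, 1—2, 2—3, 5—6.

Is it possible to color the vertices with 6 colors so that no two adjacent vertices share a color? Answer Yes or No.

The chromatic number is 5. 1, 2, 4, 5, 6 are pairwise adjacent (a clique of size 5), so at least 5 colors are needed.
5 colors suffice: color red → {2}; color blue → {3, 6}; color green → {4}; color yellow → {1}; color purple → {5}.
Since 6 ≥ 5, a proper 6-coloring certainly exists.

Yes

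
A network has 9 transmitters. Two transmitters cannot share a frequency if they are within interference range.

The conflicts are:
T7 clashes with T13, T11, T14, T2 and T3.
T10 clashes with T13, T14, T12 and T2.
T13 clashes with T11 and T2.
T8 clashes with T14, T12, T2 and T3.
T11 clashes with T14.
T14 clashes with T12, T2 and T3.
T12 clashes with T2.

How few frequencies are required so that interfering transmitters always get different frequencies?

T8, T14, T12, T2 pairwise conflict, so at least 4 frequencies are needed.
4 frequencies suffice: frequency 1 → {T13, T14}; frequency 2 → {T11, T2, T3}; frequency 3 → {T7, T12}; frequency 4 → {T10, T8}. Every pair that conflicts lands in different frequencies.

4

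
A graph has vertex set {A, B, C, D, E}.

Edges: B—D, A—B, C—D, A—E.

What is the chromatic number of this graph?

2

A and E are adjacent, so at least 2 colors are needed.
A valid assignment using 2 colors: A=2, B=1, C=1, D=2, E=1. No two adjacent vertices share a color.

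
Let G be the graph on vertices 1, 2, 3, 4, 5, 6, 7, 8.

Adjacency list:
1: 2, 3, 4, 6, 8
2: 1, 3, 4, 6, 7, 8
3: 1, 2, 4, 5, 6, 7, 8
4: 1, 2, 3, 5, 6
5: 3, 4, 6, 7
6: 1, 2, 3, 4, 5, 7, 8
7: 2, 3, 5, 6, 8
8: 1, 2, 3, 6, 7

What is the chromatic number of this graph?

5

1, 2, 3, 4, 6 are pairwise adjacent (a clique of size 5), so at least 5 colors are needed.
One proper 5-coloring: 1=purple, 2=green, 3=red, 4=yellow, 5=green, 6=blue, 7=purple, 8=yellow. No two adjacent vertices share a color.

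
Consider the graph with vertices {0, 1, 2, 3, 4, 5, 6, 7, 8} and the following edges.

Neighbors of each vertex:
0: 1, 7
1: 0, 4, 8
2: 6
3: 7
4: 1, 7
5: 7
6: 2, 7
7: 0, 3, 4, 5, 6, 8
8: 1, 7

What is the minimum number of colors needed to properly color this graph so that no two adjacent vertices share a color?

6 and 7 are adjacent, so at least 2 colors are needed.
2 colors suffice: color a → {1, 2, 7}; color b → {0, 3, 4, 5, 6, 8}. No two adjacent vertices share a color.

2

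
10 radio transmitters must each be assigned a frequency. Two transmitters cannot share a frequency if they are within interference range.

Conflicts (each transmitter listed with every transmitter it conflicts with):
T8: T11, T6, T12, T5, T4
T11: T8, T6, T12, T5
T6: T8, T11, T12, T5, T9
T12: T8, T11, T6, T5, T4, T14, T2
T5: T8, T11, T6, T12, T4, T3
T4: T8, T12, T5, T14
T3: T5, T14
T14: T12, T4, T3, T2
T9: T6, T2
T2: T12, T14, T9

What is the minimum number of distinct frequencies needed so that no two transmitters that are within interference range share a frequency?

T8, T11, T6, T12, T5 all conflict with each other, so at least 5 frequencies are needed.
Using 5 frequencies: T8=4, T11=5, T6=3, T12=1, T5=2, T4=3, T3=1, T14=2, T9=1, T2=3. Each listed conflict is separated.

5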